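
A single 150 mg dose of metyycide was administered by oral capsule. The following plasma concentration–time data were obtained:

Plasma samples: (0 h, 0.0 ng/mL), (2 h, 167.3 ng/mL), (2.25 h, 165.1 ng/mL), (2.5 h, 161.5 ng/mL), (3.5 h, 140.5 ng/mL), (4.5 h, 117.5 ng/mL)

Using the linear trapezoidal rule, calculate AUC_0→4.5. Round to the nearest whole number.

Trapezoidal AUC_0→4.5:
  [0→2]: (0.0+167.3)/2 × 2 = 167.3
  [2→2.25]: (167.3+165.1)/2 × 0.25 = 41.55
  [2.25→2.5]: (165.1+161.5)/2 × 0.25 = 40.825
  [2.5→3.5]: (161.5+140.5)/2 × 1 = 151.0
  [3.5→4.5]: (140.5+117.5)/2 × 1 = 129.0
  Sum = 529.675 ng/mL·h

AUC = 530 ng/mL·h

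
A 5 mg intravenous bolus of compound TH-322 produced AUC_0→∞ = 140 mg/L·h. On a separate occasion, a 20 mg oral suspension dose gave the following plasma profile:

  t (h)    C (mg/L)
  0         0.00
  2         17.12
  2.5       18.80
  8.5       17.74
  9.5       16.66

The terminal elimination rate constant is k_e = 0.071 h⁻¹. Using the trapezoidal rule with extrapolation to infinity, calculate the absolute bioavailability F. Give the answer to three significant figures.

F = 0.692

Trapezoidal AUC_0→9.5 (oral suspension):
  [0→2]: (0.00+17.12)/2 × 2 = 17.12
  [2→2.5]: (17.12+18.80)/2 × 0.5 = 8.98
  [2.5→8.5]: (18.80+17.74)/2 × 6 = 109.62
  [8.5→9.5]: (17.74+16.66)/2 × 1 = 17.2
  Sum = 152.92 mg/L·h
Tail: C_last/k_e = 16.66/0.071 = 234.648
AUC_0→∞ (oral suspension) = 152.92 + 234.648 = 387.568 mg/L·h
F = (AUC_ev/D_ev)/(AUC_iv/D_iv) = (387.568/20)/(140/5) = 19.3784/28 = 0.6921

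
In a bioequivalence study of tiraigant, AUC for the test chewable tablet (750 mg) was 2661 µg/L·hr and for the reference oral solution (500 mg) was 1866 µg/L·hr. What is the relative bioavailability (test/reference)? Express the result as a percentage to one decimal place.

F_rel = 95.1%

F_rel = (AUC_test/D_test) / (AUC_ref/D_ref)
      = (2661/750) / (1866/500)
      = 3.548 / 3.732 = 0.9507 = 95.07%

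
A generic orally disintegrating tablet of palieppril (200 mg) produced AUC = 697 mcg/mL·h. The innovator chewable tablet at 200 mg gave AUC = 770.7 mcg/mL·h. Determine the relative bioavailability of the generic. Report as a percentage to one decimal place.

F_rel = 90.4%

F_rel = (AUC_test/D_test) / (AUC_ref/D_ref)
      = (697/200) / (770.7/200)
      = 3.485 / 3.8535 = 0.9044 = 90.44%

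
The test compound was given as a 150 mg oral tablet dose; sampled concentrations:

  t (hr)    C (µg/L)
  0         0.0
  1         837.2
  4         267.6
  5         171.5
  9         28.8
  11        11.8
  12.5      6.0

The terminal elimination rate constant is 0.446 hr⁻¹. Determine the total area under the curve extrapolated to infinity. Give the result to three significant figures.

Trapezoidal AUC_0→12.5:
  [0→1]: (0.0+837.2)/2 × 1 = 418.6
  [1→4]: (837.2+267.6)/2 × 3 = 1657.2
  [4→5]: (267.6+171.5)/2 × 1 = 219.55
  [5→9]: (171.5+28.8)/2 × 4 = 400.6
  [9→11]: (28.8+11.8)/2 × 2 = 40.6
  [11→12.5]: (11.8+6.0)/2 × 1.5 = 13.35
  Sum = 2749.9 µg/L·hr
Extrapolated tail: C_last / k_e = 6.0 / 0.446 = 13.453
AUC_0→∞ = 2749.9 + 13.453 = 2763.353 µg/L·hr

AUC = 2760 µg/L·hr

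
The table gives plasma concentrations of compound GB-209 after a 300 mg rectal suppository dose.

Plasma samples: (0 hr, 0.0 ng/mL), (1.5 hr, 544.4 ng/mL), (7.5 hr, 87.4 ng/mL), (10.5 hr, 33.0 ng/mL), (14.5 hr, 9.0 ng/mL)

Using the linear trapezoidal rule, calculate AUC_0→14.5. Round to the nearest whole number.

AUC = 2568 ng/mL·hr

Trapezoidal AUC_0→14.5:
  [0→1.5]: (0.0+544.4)/2 × 1.5 = 408.3
  [1.5→7.5]: (544.4+87.4)/2 × 6 = 1895.4
  [7.5→10.5]: (87.4+33.0)/2 × 3 = 180.6
  [10.5→14.5]: (33.0+9.0)/2 × 4 = 84.0
  Sum = 2568.3 ng/mL·hr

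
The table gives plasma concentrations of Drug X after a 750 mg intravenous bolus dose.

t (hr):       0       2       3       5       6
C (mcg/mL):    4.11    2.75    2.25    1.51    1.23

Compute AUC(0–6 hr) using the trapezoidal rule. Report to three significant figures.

Trapezoidal AUC_0→6:
  [0→2]: (4.11+2.75)/2 × 2 = 6.86
  [2→3]: (2.75+2.25)/2 × 1 = 2.5
  [3→5]: (2.25+1.51)/2 × 2 = 3.76
  [5→6]: (1.51+1.23)/2 × 1 = 1.37
  Sum = 14.49 mcg/mL·hr

AUC = 14.5 mcg/mL·hr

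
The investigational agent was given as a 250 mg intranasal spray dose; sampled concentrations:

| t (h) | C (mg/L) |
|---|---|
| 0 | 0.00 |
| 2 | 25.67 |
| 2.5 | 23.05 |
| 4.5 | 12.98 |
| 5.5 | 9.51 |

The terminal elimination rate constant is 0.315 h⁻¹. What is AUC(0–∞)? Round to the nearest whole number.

AUC = 115 mg/L·h

Trapezoidal AUC_0→5.5:
  [0→2]: (0.00+25.67)/2 × 2 = 25.67
  [2→2.5]: (25.67+23.05)/2 × 0.5 = 12.18
  [2.5→4.5]: (23.05+12.98)/2 × 2 = 36.03
  [4.5→5.5]: (12.98+9.51)/2 × 1 = 11.245
  Sum = 85.125 mg/L·h
Extrapolated tail: C_last / k_e = 9.51 / 0.315 = 30.190
AUC_0→∞ = 85.125 + 30.190 = 115.315 mg/L·h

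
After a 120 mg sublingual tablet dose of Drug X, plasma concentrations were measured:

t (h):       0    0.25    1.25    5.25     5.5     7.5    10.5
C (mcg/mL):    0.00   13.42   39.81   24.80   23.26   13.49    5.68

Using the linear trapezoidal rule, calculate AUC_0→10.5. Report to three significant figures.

Trapezoidal AUC_0→10.5:
  [0→0.25]: (0.00+13.42)/2 × 0.25 = 1.6775
  [0.25→1.25]: (13.42+39.81)/2 × 1 = 26.615
  [1.25→5.25]: (39.81+24.80)/2 × 4 = 129.22
  [5.25→5.5]: (24.80+23.26)/2 × 0.25 = 6.0075
  [5.5→7.5]: (23.26+13.49)/2 × 2 = 36.75
  [7.5→10.5]: (13.49+5.68)/2 × 3 = 28.755
  Sum = 229.025 mcg/mL·h

AUC = 229 mcg/mL·h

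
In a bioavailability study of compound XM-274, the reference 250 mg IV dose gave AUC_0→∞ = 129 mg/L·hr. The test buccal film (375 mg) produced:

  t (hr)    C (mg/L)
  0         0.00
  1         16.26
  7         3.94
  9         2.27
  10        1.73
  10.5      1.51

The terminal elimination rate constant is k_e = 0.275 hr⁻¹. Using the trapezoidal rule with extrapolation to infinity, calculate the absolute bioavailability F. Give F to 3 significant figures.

Trapezoidal AUC_0→10.5 (buccal film):
  [0→1]: (0.00+16.26)/2 × 1 = 8.13
  [1→7]: (16.26+3.94)/2 × 6 = 60.6
  [7→9]: (3.94+2.27)/2 × 2 = 6.21
  [9→10]: (2.27+1.73)/2 × 1 = 2.0
  [10→10.5]: (1.73+1.51)/2 × 0.5 = 0.81
  Sum = 77.75 mg/L·hr
Tail: C_last/k_e = 1.51/0.275 = 5.491
AUC_0→∞ (buccal film) = 77.75 + 5.491 = 83.241 mg/L·hr
F = (AUC_ev/D_ev)/(AUC_iv/D_iv) = (83.241/375)/(129/250) = 0.221976/0.516 = 0.4302

F = 0.430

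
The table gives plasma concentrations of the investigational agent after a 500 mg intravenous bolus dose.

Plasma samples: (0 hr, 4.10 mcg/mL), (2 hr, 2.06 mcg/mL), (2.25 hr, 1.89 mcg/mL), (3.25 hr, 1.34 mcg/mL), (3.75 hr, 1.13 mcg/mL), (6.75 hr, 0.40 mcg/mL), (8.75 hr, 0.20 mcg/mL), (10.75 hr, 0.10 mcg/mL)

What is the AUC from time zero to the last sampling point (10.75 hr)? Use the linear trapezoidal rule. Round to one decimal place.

Trapezoidal AUC_0→10.75:
  [0→2]: (4.10+2.06)/2 × 2 = 6.16
  [2→2.25]: (2.06+1.89)/2 × 0.25 = 0.49375
  [2.25→3.25]: (1.89+1.34)/2 × 1 = 1.615
  [3.25→3.75]: (1.34+1.13)/2 × 0.5 = 0.6175
  [3.75→6.75]: (1.13+0.40)/2 × 3 = 2.295
  [6.75→8.75]: (0.40+0.20)/2 × 2 = 0.6
  [8.75→10.75]: (0.20+0.10)/2 × 2 = 0.3
  Sum = 12.08125 mcg/mL·hr

AUC = 12.1 mcg/mL·hr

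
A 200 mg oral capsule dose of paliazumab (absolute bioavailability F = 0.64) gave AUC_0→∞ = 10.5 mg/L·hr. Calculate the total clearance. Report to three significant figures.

CL = F × Dose / AUC_0→∞
   = 0.64 × 200 / 10.5 = 12.1905 L/hr

CL = 12.2 L/hr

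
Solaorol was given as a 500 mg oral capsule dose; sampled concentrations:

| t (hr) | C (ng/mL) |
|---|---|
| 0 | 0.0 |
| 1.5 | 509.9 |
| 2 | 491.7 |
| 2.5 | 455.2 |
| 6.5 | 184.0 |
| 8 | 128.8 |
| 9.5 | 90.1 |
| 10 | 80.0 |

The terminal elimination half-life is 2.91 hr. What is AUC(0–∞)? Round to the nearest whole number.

Trapezoidal AUC_0→10:
  [0→1.5]: (0.0+509.9)/2 × 1.5 = 382.425
  [1.5→2]: (509.9+491.7)/2 × 0.5 = 250.4
  [2→2.5]: (491.7+455.2)/2 × 0.5 = 236.725
  [2.5→6.5]: (455.2+184.0)/2 × 4 = 1278.4
  [6.5→8]: (184.0+128.8)/2 × 1.5 = 234.6
  [8→9.5]: (128.8+90.1)/2 × 1.5 = 164.175
  [9.5→10]: (90.1+80.0)/2 × 0.5 = 42.525
  Sum = 2589.25 ng/mL·hr
k_e = ln2 / t½ = 0.693147 / 2.91 = 0.2382 hr^-1
Extrapolated tail: C_last / k_e = 80.0 / 0.2382 = 335.852
AUC_0→∞ = 2589.25 + 335.852 = 2925.102 ng/mL·hr

AUC = 2925 ng/mL·hr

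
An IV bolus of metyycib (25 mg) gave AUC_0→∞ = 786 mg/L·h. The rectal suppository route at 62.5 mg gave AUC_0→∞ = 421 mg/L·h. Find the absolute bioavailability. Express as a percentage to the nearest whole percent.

F = (AUC_ev / D_ev) / (AUC_iv / D_iv)
  = (421/62.5) / (786/25)
  = 6.736 / 31.44 = 0.2142
  = 21.42%

F = 21%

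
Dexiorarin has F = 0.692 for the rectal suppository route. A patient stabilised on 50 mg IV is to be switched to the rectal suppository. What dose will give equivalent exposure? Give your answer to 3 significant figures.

For equal systemic exposure: F × D_ev = D_iv
D_ev = D_iv / F = 50 / 0.692 = 72.2543 mg

D_rectal = 72.3 mg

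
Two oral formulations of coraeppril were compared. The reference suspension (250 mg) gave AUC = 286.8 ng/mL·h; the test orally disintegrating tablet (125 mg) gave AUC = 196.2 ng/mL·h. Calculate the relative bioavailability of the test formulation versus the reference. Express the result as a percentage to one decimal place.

F_rel = (AUC_test/D_test) / (AUC_ref/D_ref)
      = (196.2/125) / (286.8/250)
      = 1.5696 / 1.1472 = 1.3682 = 136.82%

F_rel = 136.8%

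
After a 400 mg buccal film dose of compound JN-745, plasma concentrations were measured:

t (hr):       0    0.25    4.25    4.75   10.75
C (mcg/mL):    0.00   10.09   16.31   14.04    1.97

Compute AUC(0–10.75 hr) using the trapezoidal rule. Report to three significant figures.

AUC = 110 mcg/mL·hr

Trapezoidal AUC_0→10.75:
  [0→0.25]: (0.00+10.09)/2 × 0.25 = 1.26125
  [0.25→4.25]: (10.09+16.31)/2 × 4 = 52.8
  [4.25→4.75]: (16.31+14.04)/2 × 0.5 = 7.5875
  [4.75→10.75]: (14.04+1.97)/2 × 6 = 48.03
  Sum = 109.67875 mcg/mL·hr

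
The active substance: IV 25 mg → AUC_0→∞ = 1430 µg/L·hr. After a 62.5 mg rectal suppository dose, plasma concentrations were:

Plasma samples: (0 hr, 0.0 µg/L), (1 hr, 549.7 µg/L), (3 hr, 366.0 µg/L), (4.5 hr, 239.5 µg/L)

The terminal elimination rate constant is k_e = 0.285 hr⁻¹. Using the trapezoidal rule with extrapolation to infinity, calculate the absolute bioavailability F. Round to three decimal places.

Trapezoidal AUC_0→4.5 (rectal suppository):
  [0→1]: (0.0+549.7)/2 × 1 = 274.85
  [1→3]: (549.7+366.0)/2 × 2 = 915.7
  [3→4.5]: (366.0+239.5)/2 × 1.5 = 454.125
  Sum = 1644.675 µg/L·hr
Tail: C_last/k_e = 239.5/0.285 = 840.351
AUC_0→∞ (rectal suppository) = 1644.675 + 840.351 = 2485.026 µg/L·hr
F = (AUC_ev/D_ev)/(AUC_iv/D_iv) = (2485.026/62.5)/(1430/25) = 39.760416/57.2 = 0.6951

F = 0.695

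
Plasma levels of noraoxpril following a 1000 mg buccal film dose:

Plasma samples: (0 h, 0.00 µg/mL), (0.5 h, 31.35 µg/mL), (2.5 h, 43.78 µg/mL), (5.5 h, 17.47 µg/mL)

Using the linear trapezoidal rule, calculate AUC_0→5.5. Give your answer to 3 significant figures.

Trapezoidal AUC_0→5.5:
  [0→0.5]: (0.00+31.35)/2 × 0.5 = 7.8375
  [0.5→2.5]: (31.35+43.78)/2 × 2 = 75.13
  [2.5→5.5]: (43.78+17.47)/2 × 3 = 91.875
  Sum = 174.8425 µg/mL·h

AUC = 175 µg/mL·h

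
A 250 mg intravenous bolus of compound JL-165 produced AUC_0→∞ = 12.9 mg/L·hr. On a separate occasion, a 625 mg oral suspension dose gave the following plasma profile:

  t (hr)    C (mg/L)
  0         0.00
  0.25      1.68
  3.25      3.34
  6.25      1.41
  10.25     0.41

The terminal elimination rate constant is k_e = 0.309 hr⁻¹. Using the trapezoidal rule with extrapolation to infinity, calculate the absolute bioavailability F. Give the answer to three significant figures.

Trapezoidal AUC_0→10.25 (oral suspension):
  [0→0.25]: (0.00+1.68)/2 × 0.25 = 0.21
  [0.25→3.25]: (1.68+3.34)/2 × 3 = 7.53
  [3.25→6.25]: (3.34+1.41)/2 × 3 = 7.125
  [6.25→10.25]: (1.41+0.41)/2 × 4 = 3.64
  Sum = 18.505 mg/L·hr
Tail: C_last/k_e = 0.41/0.309 = 1.327
AUC_0→∞ (oral suspension) = 18.505 + 1.327 = 19.832 mg/L·hr
F = (AUC_ev/D_ev)/(AUC_iv/D_iv) = (19.832/625)/(12.9/250) = 0.0317312/0.0516 = 0.6149

F = 0.615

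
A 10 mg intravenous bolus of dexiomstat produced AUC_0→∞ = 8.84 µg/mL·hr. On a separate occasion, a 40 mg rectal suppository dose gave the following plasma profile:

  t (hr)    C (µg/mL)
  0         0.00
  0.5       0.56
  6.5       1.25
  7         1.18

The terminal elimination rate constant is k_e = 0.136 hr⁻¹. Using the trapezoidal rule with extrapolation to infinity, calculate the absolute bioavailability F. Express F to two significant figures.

F = 0.42

Trapezoidal AUC_0→7 (rectal suppository):
  [0→0.5]: (0.00+0.56)/2 × 0.5 = 0.14
  [0.5→6.5]: (0.56+1.25)/2 × 6 = 5.43
  [6.5→7]: (1.25+1.18)/2 × 0.5 = 0.6075
  Sum = 6.1775 µg/mL·hr
Tail: C_last/k_e = 1.18/0.136 = 8.676
AUC_0→∞ (rectal suppository) = 6.1775 + 8.676 = 14.8535 µg/mL·hr
F = (AUC_ev/D_ev)/(AUC_iv/D_iv) = (14.8535/40)/(8.84/10) = 0.3713375/0.884 = 0.4201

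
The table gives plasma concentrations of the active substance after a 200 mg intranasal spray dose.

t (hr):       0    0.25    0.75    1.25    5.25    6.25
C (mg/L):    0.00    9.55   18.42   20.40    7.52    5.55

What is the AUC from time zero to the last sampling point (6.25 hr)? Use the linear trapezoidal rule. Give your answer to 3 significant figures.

Trapezoidal AUC_0→6.25:
  [0→0.25]: (0.00+9.55)/2 × 0.25 = 1.19375
  [0.25→0.75]: (9.55+18.42)/2 × 0.5 = 6.9925
  [0.75→1.25]: (18.42+20.40)/2 × 0.5 = 9.705
  [1.25→5.25]: (20.40+7.52)/2 × 4 = 55.84
  [5.25→6.25]: (7.52+5.55)/2 × 1 = 6.535
  Sum = 80.26625 mg/L·hr

AUC = 80.3 mg/L·hr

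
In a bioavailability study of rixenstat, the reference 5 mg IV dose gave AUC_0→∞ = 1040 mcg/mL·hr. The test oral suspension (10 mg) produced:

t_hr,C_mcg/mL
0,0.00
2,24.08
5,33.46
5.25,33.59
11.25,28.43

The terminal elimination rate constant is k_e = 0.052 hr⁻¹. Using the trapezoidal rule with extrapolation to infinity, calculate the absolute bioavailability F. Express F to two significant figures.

Trapezoidal AUC_0→11.25 (oral suspension):
  [0→2]: (0.00+24.08)/2 × 2 = 24.08
  [2→5]: (24.08+33.46)/2 × 3 = 86.31
  [5→5.25]: (33.46+33.59)/2 × 0.25 = 8.38125
  [5.25→11.25]: (33.59+28.43)/2 × 6 = 186.06
  Sum = 304.83125 mcg/mL·hr
Tail: C_last/k_e = 28.43/0.052 = 546.731
AUC_0→∞ (oral suspension) = 304.83125 + 546.731 = 851.56225 mcg/mL·hr
F = (AUC_ev/D_ev)/(AUC_iv/D_iv) = (851.56225/10)/(1040/5) = 85.156225/208 = 0.4094

F = 0.41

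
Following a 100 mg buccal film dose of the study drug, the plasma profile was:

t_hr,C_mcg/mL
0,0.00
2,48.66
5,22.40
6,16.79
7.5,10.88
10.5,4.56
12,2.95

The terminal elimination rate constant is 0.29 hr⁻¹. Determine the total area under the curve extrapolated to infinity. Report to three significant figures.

Trapezoidal AUC_0→12:
  [0→2]: (0.00+48.66)/2 × 2 = 48.66
  [2→5]: (48.66+22.40)/2 × 3 = 106.59
  [5→6]: (22.40+16.79)/2 × 1 = 19.595
  [6→7.5]: (16.79+10.88)/2 × 1.5 = 20.7525
  [7.5→10.5]: (10.88+4.56)/2 × 3 = 23.16
  [10.5→12]: (4.56+2.95)/2 × 1.5 = 5.6325
  Sum = 224.39 mcg/mL·hr
Extrapolated tail: C_last / k_e = 2.95 / 0.29 = 10.172
AUC_0→∞ = 224.39 + 10.172 = 234.562 mcg/mL·hr

AUC = 235 mcg/mL·hr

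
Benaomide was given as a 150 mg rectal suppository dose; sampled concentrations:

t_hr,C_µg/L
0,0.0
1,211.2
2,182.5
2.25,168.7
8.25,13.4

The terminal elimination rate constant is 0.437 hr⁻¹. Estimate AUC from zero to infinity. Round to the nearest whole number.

Trapezoidal AUC_0→8.25:
  [0→1]: (0.0+211.2)/2 × 1 = 105.6
  [1→2]: (211.2+182.5)/2 × 1 = 196.85
  [2→2.25]: (182.5+168.7)/2 × 0.25 = 43.9
  [2.25→8.25]: (168.7+13.4)/2 × 6 = 546.3
  Sum = 892.65 µg/L·hr
Extrapolated tail: C_last / k_e = 13.4 / 0.437 = 30.664
AUC_0→∞ = 892.65 + 30.664 = 923.314 µg/L·hr

AUC = 923 µg/L·hr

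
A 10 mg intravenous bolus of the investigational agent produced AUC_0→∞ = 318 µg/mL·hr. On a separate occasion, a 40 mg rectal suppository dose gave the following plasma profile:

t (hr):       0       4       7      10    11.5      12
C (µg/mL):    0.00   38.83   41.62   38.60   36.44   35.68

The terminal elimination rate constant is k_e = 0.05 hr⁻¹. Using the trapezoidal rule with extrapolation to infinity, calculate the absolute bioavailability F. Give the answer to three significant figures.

F = 0.870

Trapezoidal AUC_0→12 (rectal suppository):
  [0→4]: (0.00+38.83)/2 × 4 = 77.66
  [4→7]: (38.83+41.62)/2 × 3 = 120.675
  [7→10]: (41.62+38.60)/2 × 3 = 120.33
  [10→11.5]: (38.60+36.44)/2 × 1.5 = 56.28
  [11.5→12]: (36.44+35.68)/2 × 0.5 = 18.03
  Sum = 392.975 µg/mL·hr
Tail: C_last/k_e = 35.68/0.05 = 713.600
AUC_0→∞ (rectal suppository) = 392.975 + 713.600 = 1106.575 µg/mL·hr
F = (AUC_ev/D_ev)/(AUC_iv/D_iv) = (1106.575/40)/(318/10) = 27.664375/31.8 = 0.8699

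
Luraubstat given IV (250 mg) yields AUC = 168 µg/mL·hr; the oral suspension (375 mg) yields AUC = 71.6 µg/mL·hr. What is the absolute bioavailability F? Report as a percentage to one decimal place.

F = 28.4%

F = (AUC_ev / D_ev) / (AUC_iv / D_iv)
  = (71.6/375) / (168/250)
  = 0.190933 / 0.672 = 0.2841
  = 28.41%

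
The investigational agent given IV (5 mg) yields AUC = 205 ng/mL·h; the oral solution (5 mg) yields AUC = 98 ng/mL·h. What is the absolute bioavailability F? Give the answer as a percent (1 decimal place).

F = 47.8%

F = (AUC_ev / D_ev) / (AUC_iv / D_iv)
  = (98/5) / (205/5)
  = 19.6 / 41 = 0.4780
  = 47.80%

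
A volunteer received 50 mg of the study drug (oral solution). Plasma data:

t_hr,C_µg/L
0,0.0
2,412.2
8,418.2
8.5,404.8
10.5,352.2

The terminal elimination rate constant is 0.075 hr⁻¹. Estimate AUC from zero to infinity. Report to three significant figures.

AUC = 8560 µg/L·hr

Trapezoidal AUC_0→10.5:
  [0→2]: (0.0+412.2)/2 × 2 = 412.2
  [2→8]: (412.2+418.2)/2 × 6 = 2491.2
  [8→8.5]: (418.2+404.8)/2 × 0.5 = 205.75
  [8.5→10.5]: (404.8+352.2)/2 × 2 = 757.0
  Sum = 3866.15 µg/L·hr
Extrapolated tail: C_last / k_e = 352.2 / 0.075 = 4696.000
AUC_0→∞ = 3866.15 + 4696.000 = 8562.15 µg/L·hr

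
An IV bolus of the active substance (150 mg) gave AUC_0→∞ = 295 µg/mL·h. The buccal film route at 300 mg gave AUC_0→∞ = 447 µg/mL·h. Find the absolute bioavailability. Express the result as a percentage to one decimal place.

F = 75.8%

F = (AUC_ev / D_ev) / (AUC_iv / D_iv)
  = (447/300) / (295/150)
  = 1.49 / 1.96667 = 0.7576
  = 75.76%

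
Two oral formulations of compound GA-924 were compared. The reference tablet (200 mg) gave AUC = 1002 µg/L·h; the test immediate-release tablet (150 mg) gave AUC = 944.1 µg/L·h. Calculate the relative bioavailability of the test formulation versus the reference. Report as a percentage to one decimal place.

F_rel = 125.6%

F_rel = (AUC_test/D_test) / (AUC_ref/D_ref)
      = (944.1/150) / (1002/200)
      = 6.294 / 5.01 = 1.2563 = 125.63%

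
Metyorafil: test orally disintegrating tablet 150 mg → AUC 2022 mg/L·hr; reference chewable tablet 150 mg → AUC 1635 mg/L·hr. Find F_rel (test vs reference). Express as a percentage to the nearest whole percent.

F_rel = (AUC_test/D_test) / (AUC_ref/D_ref)
      = (2022/150) / (1635/150)
      = 13.48 / 10.9 = 1.2367 = 123.67%

F_rel = 124%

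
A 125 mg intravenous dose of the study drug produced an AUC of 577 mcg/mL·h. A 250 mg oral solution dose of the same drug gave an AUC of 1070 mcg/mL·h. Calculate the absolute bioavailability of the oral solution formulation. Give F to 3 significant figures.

F = (AUC_ev / D_ev) / (AUC_iv / D_iv)
  = (1070/250) / (577/125)
  = 4.28 / 4.616 = 0.9272

F = 0.927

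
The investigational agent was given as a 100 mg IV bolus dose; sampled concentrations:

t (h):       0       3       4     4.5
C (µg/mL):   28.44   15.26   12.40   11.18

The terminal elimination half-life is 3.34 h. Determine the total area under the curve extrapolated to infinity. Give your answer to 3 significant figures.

Trapezoidal AUC_0→4.5:
  [0→3]: (28.44+15.26)/2 × 3 = 65.55
  [3→4]: (15.26+12.40)/2 × 1 = 13.83
  [4→4.5]: (12.40+11.18)/2 × 0.5 = 5.895
  Sum = 85.275 µg/mL·h
k_e = ln2 / t½ = 0.693147 / 3.34 = 0.2075 h^-1
Extrapolated tail: C_last / k_e = 11.18 / 0.2075 = 53.880
AUC_0→∞ = 85.275 + 53.880 = 139.155 µg/mL·h

AUC = 139 µg/mL·h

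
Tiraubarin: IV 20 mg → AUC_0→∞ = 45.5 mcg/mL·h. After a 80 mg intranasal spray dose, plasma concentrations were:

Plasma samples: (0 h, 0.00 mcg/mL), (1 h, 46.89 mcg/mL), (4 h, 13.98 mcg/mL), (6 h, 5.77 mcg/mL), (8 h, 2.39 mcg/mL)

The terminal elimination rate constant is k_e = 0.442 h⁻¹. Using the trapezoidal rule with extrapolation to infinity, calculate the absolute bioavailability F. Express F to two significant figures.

F = 0.81

Trapezoidal AUC_0→8 (intranasal spray):
  [0→1]: (0.00+46.89)/2 × 1 = 23.445
  [1→4]: (46.89+13.98)/2 × 3 = 91.305
  [4→6]: (13.98+5.77)/2 × 2 = 19.75
  [6→8]: (5.77+2.39)/2 × 2 = 8.16
  Sum = 142.66 mcg/mL·h
Tail: C_last/k_e = 2.39/0.442 = 5.407
AUC_0→∞ (intranasal spray) = 142.66 + 5.407 = 148.067 mcg/mL·h
F = (AUC_ev/D_ev)/(AUC_iv/D_iv) = (148.067/80)/(45.5/20) = 1.8508375/2.275 = 0.8136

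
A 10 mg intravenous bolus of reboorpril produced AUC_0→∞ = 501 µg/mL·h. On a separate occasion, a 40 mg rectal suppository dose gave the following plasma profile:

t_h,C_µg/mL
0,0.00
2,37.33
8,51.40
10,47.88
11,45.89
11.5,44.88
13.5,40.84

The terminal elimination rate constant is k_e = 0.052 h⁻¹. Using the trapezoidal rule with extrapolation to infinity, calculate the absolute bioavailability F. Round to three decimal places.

Trapezoidal AUC_0→13.5 (rectal suppository):
  [0→2]: (0.00+37.33)/2 × 2 = 37.33
  [2→8]: (37.33+51.40)/2 × 6 = 266.19
  [8→10]: (51.40+47.88)/2 × 2 = 99.28
  [10→11]: (47.88+45.89)/2 × 1 = 46.885
  [11→11.5]: (45.89+44.88)/2 × 0.5 = 22.6925
  [11.5→13.5]: (44.88+40.84)/2 × 2 = 85.72
  Sum = 558.0975 µg/mL·h
Tail: C_last/k_e = 40.84/0.052 = 785.385
AUC_0→∞ (rectal suppository) = 558.0975 + 785.385 = 1343.4825 µg/mL·h
F = (AUC_ev/D_ev)/(AUC_iv/D_iv) = (1343.4825/40)/(501/10) = 33.5871/50.1 = 0.6704

F = 0.670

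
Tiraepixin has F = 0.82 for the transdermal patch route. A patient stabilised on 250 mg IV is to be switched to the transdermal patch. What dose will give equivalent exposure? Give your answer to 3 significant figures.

For equal systemic exposure: F × D_ev = D_iv
D_ev = D_iv / F = 250 / 0.82 = 304.878 mg

D_transdermal = 305 mg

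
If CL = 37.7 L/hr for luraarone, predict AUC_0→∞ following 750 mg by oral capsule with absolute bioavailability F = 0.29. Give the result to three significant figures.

AUC_0→∞ = F × Dose / CL
        = 0.29 × 750 / 37.7 = 5.76923 mg/L·hr

AUC = 5.77 mg/L·hr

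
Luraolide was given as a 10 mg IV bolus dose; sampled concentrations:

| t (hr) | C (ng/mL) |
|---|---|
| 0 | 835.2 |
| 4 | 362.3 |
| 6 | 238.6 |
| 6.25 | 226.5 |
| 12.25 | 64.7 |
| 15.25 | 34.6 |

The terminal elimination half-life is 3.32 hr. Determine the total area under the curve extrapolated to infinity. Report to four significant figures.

Trapezoidal AUC_0→15.25:
  [0→4]: (835.2+362.3)/2 × 4 = 2395.0
  [4→6]: (362.3+238.6)/2 × 2 = 600.9
  [6→6.25]: (238.6+226.5)/2 × 0.25 = 58.1375
  [6.25→12.25]: (226.5+64.7)/2 × 6 = 873.6
  [12.25→15.25]: (64.7+34.6)/2 × 3 = 148.95
  Sum = 4076.5875 ng/mL·hr
k_e = ln2 / t½ = 0.693147 / 3.32 = 0.2088 hr^-1
Extrapolated tail: C_last / k_e = 34.6 / 0.2088 = 165.709
AUC_0→∞ = 4076.5875 + 165.709 = 4242.2965 ng/mL·hr

AUC = 4242 ng/mL·hr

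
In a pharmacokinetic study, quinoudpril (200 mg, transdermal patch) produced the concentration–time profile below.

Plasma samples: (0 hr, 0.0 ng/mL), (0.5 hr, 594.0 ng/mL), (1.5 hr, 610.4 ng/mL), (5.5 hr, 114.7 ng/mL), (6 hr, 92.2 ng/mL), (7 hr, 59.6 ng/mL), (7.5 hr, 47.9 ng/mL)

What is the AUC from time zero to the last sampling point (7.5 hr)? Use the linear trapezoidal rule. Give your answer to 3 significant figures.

Trapezoidal AUC_0→7.5:
  [0→0.5]: (0.0+594.0)/2 × 0.5 = 148.5
  [0.5→1.5]: (594.0+610.4)/2 × 1 = 602.2
  [1.5→5.5]: (610.4+114.7)/2 × 4 = 1450.2
  [5.5→6]: (114.7+92.2)/2 × 0.5 = 51.725
  [6→7]: (92.2+59.6)/2 × 1 = 75.9
  [7→7.5]: (59.6+47.9)/2 × 0.5 = 26.875
  Sum = 2355.4 ng/mL·hr

AUC = 2360 ng/mL·hr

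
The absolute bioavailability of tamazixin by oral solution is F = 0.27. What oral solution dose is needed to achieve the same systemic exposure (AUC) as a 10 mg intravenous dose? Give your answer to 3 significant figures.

For equal systemic exposure: F × D_ev = D_iv
D_ev = D_iv / F = 10 / 0.27 = 37.037 mg

D_oral = 37.0 mg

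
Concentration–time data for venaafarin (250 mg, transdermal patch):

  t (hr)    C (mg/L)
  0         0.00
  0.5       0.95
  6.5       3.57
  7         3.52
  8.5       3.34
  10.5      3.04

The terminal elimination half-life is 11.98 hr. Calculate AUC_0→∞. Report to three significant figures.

AUC = 79.6 mg/L·hr

Trapezoidal AUC_0→10.5:
  [0→0.5]: (0.00+0.95)/2 × 0.5 = 0.2375
  [0.5→6.5]: (0.95+3.57)/2 × 6 = 13.56
  [6.5→7]: (3.57+3.52)/2 × 0.5 = 1.7725
  [7→8.5]: (3.52+3.34)/2 × 1.5 = 5.145
  [8.5→10.5]: (3.34+3.04)/2 × 2 = 6.38
  Sum = 27.095 mg/L·hr
k_e = ln2 / t½ = 0.693147 / 11.98 = 0.0579 hr^-1
Extrapolated tail: C_last / k_e = 3.04 / 0.0579 = 52.504
AUC_0→∞ = 27.095 + 52.504 = 79.599 mg/L·hr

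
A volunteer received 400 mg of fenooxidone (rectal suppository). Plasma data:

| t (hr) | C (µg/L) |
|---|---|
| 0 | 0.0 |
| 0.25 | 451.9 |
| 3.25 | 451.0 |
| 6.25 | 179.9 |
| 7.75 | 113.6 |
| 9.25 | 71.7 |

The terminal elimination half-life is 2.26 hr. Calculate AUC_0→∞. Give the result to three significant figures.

Trapezoidal AUC_0→9.25:
  [0→0.25]: (0.0+451.9)/2 × 0.25 = 56.4875
  [0.25→3.25]: (451.9+451.0)/2 × 3 = 1354.35
  [3.25→6.25]: (451.0+179.9)/2 × 3 = 946.35
  [6.25→7.75]: (179.9+113.6)/2 × 1.5 = 220.125
  [7.75→9.25]: (113.6+71.7)/2 × 1.5 = 138.975
  Sum = 2716.2875 µg/L·hr
k_e = ln2 / t½ = 0.693147 / 2.26 = 0.3067 hr^-1
Extrapolated tail: C_last / k_e = 71.7 / 0.3067 = 233.779
AUC_0→∞ = 2716.2875 + 233.779 = 2950.0665 µg/L·hr

AUC = 2950 µg/L·hr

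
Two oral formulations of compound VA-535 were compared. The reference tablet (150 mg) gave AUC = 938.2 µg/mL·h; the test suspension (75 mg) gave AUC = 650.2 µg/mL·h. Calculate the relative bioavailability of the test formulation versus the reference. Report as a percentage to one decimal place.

F_rel = 138.6%

F_rel = (AUC_test/D_test) / (AUC_ref/D_ref)
      = (650.2/75) / (938.2/150)
      = 8.66933 / 6.25467 = 1.3861 = 138.61%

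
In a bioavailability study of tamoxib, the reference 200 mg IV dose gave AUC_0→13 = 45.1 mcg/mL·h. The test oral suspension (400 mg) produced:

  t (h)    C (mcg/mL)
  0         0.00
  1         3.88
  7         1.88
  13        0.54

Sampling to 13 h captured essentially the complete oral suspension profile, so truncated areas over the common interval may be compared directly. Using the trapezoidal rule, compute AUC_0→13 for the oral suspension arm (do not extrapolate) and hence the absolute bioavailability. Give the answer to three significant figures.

Trapezoidal AUC_0→13 (oral suspension):
  [0→1]: (0.00+3.88)/2 × 1 = 1.94
  [1→7]: (3.88+1.88)/2 × 6 = 17.28
  [7→13]: (1.88+0.54)/2 × 6 = 7.26
  Sum = 26.48 mcg/mL·h
F = (AUC_ev/D_ev)/(AUC_iv/D_iv) = (26.48/400)/(45.1/200) = 0.0662/0.2255 = 0.2936

F = 0.294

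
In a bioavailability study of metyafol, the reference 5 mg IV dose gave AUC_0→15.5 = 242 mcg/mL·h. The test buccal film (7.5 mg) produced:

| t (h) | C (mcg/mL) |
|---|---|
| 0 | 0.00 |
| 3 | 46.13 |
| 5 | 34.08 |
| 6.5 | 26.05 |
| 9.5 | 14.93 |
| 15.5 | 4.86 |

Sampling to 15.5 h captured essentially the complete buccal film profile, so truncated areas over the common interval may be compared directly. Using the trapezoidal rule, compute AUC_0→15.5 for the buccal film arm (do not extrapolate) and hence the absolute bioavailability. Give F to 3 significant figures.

F = 0.869

Trapezoidal AUC_0→15.5 (buccal film):
  [0→3]: (0.00+46.13)/2 × 3 = 69.195
  [3→5]: (46.13+34.08)/2 × 2 = 80.21
  [5→6.5]: (34.08+26.05)/2 × 1.5 = 45.0975
  [6.5→9.5]: (26.05+14.93)/2 × 3 = 61.47
  [9.5→15.5]: (14.93+4.86)/2 × 6 = 59.37
  Sum = 315.3425 mcg/mL·h
F = (AUC_ev/D_ev)/(AUC_iv/D_iv) = (315.3425/7.5)/(242/5) = 42.0457/48.4 = 0.8687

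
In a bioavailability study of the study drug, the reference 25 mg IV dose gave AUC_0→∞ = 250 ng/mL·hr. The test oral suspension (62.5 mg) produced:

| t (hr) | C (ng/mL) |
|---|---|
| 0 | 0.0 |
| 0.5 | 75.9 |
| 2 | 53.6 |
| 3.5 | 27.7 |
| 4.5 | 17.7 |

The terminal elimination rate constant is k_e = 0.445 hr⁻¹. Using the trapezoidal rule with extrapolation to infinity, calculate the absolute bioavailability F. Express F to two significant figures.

Trapezoidal AUC_0→4.5 (oral suspension):
  [0→0.5]: (0.0+75.9)/2 × 0.5 = 18.975
  [0.5→2]: (75.9+53.6)/2 × 1.5 = 97.125
  [2→3.5]: (53.6+27.7)/2 × 1.5 = 60.975
  [3.5→4.5]: (27.7+17.7)/2 × 1 = 22.7
  Sum = 199.775 ng/mL·hr
Tail: C_last/k_e = 17.7/0.445 = 39.775
AUC_0→∞ (oral suspension) = 199.775 + 39.775 = 239.55 ng/mL·hr
F = (AUC_ev/D_ev)/(AUC_iv/D_iv) = (239.55/62.5)/(250/25) = 3.8328/10 = 0.3833

F = 0.38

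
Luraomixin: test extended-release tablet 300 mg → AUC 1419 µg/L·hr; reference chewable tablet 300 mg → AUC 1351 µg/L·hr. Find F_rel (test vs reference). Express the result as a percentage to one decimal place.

F_rel = 105.0%

F_rel = (AUC_test/D_test) / (AUC_ref/D_ref)
      = (1419/300) / (1351/300)
      = 4.73 / 4.50333 = 1.0503 = 105.03%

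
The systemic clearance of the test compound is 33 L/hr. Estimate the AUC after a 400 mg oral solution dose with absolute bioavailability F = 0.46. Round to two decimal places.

AUC_0→∞ = F × Dose / CL
        = 0.46 × 400 / 33 = 5.57576 mg/L·hr

AUC = 5.58 mg/L·hr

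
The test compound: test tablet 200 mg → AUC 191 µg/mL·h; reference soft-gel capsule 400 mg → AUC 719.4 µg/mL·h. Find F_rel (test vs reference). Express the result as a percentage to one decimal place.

F_rel = (AUC_test/D_test) / (AUC_ref/D_ref)
      = (191/200) / (719.4/400)
      = 0.955 / 1.7985 = 0.5310 = 53.10%

F_rel = 53.1%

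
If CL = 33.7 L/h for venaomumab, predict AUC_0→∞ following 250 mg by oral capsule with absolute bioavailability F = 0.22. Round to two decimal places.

AUC = 1.63 mg/L·h

AUC_0→∞ = F × Dose / CL
        = 0.22 × 250 / 33.7 = 1.63205 mg/L·h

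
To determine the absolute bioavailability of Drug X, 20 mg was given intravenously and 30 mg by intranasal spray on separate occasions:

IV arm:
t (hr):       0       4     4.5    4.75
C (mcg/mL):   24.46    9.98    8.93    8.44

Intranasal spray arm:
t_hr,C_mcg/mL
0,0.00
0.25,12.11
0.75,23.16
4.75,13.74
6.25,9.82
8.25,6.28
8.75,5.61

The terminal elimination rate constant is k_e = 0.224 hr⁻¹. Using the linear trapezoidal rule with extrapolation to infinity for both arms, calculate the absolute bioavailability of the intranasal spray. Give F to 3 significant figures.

F = 0.857

Trapezoidal AUC_0→4.75 (IV):
  [0→4]: (24.46+9.98)/2 × 4 = 68.88
  [4→4.5]: (9.98+8.93)/2 × 0.5 = 4.7275
  [4.5→4.75]: (8.93+8.44)/2 × 0.25 = 2.17125
  Sum = 75.77875 mcg/mL·hr
IV tail: 8.44/0.224 = 37.679; AUC_iv,0→∞ = 75.77875 + 37.679 = 113.45775 mcg/mL·hr
Trapezoidal AUC_0→8.75 (intranasal spray):
  [0→0.25]: (0.00+12.11)/2 × 0.25 = 1.51375
  [0.25→0.75]: (12.11+23.16)/2 × 0.5 = 8.8175
  [0.75→4.75]: (23.16+13.74)/2 × 4 = 73.8
  [4.75→6.25]: (13.74+9.82)/2 × 1.5 = 17.67
  [6.25→8.25]: (9.82+6.28)/2 × 2 = 16.1
  [8.25→8.75]: (6.28+5.61)/2 × 0.5 = 2.9725
  Sum = 120.87375 mcg/mL·hr
intranasal spray tail: 5.61/0.224 = 25.045; AUC_ev,0→∞ = 120.87375 + 25.045 = 145.91875 mcg/mL·hr
F = (AUC_ev/D_ev)/(AUC_iv/D_iv) = (145.91875/30)/(113.45775/20) = 4.86396/5.6728875 = 0.8574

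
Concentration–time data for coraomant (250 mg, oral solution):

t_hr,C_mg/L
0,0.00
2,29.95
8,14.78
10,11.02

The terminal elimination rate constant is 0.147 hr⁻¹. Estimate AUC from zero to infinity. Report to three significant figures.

Trapezoidal AUC_0→10:
  [0→2]: (0.00+29.95)/2 × 2 = 29.95
  [2→8]: (29.95+14.78)/2 × 6 = 134.19
  [8→10]: (14.78+11.02)/2 × 2 = 25.8
  Sum = 189.94 mg/L·hr
Extrapolated tail: C_last / k_e = 11.02 / 0.147 = 74.966
AUC_0→∞ = 189.94 + 74.966 = 264.906 mg/L·hr

AUC = 265 mg/L·hr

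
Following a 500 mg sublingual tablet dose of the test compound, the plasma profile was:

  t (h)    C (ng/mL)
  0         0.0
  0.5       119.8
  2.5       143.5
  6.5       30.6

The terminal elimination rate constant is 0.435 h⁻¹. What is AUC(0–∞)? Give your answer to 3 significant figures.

Trapezoidal AUC_0→6.5:
  [0→0.5]: (0.0+119.8)/2 × 0.5 = 29.95
  [0.5→2.5]: (119.8+143.5)/2 × 2 = 263.3
  [2.5→6.5]: (143.5+30.6)/2 × 4 = 348.2
  Sum = 641.45 ng/mL·h
Extrapolated tail: C_last / k_e = 30.6 / 0.435 = 70.345
AUC_0→∞ = 641.45 + 70.345 = 711.795 ng/mL·h

AUC = 712 ng/mL·h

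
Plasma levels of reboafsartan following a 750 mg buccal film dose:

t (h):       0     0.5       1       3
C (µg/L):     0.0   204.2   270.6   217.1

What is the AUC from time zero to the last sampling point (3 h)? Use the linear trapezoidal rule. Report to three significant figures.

AUC = 657 µg/L·h

Trapezoidal AUC_0→3:
  [0→0.5]: (0.0+204.2)/2 × 0.5 = 51.05
  [0.5→1]: (204.2+270.6)/2 × 0.5 = 118.7
  [1→3]: (270.6+217.1)/2 × 2 = 487.7
  Sum = 657.45 µg/L·h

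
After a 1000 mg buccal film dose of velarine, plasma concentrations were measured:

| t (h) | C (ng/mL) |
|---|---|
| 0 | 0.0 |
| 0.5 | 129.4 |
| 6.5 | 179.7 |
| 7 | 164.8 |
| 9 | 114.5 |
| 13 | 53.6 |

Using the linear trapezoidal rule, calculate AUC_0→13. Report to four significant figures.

AUC = 1661 ng/mL·h

Trapezoidal AUC_0→13:
  [0→0.5]: (0.0+129.4)/2 × 0.5 = 32.35
  [0.5→6.5]: (129.4+179.7)/2 × 6 = 927.3
  [6.5→7]: (179.7+164.8)/2 × 0.5 = 86.125
  [7→9]: (164.8+114.5)/2 × 2 = 279.3
  [9→13]: (114.5+53.6)/2 × 4 = 336.2
  Sum = 1661.275 ng/mL·h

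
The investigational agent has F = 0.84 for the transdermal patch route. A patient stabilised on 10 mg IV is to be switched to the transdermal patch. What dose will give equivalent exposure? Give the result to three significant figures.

For equal systemic exposure: F × D_ev = D_iv
D_ev = D_iv / F = 10 / 0.84 = 11.9048 mg

D_transdermal = 11.9 mg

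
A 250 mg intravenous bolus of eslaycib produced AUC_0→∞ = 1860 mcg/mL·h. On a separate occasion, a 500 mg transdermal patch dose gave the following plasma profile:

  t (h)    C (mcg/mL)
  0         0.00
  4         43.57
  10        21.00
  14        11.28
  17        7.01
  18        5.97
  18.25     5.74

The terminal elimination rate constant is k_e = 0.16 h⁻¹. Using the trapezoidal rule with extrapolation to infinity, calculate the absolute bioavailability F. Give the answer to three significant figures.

Trapezoidal AUC_0→18.25 (transdermal patch):
  [0→4]: (0.00+43.57)/2 × 4 = 87.14
  [4→10]: (43.57+21.00)/2 × 6 = 193.71
  [10→14]: (21.00+11.28)/2 × 4 = 64.56
  [14→17]: (11.28+7.01)/2 × 3 = 27.435
  [17→18]: (7.01+5.97)/2 × 1 = 6.49
  [18→18.25]: (5.97+5.74)/2 × 0.25 = 1.46375
  Sum = 380.79875 mcg/mL·h
Tail: C_last/k_e = 5.74/0.16 = 35.875
AUC_0→∞ (transdermal patch) = 380.79875 + 35.875 = 416.67375 mcg/mL·h
F = (AUC_ev/D_ev)/(AUC_iv/D_iv) = (416.67375/500)/(1860/250) = 0.8333475/7.44 = 0.1120

F = 0.112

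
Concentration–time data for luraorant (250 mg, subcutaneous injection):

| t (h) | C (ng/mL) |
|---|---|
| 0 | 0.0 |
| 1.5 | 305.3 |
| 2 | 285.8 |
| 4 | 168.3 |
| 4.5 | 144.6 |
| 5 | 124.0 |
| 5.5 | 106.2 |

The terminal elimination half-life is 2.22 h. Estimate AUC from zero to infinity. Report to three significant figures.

Trapezoidal AUC_0→5.5:
  [0→1.5]: (0.0+305.3)/2 × 1.5 = 228.975
  [1.5→2]: (305.3+285.8)/2 × 0.5 = 147.775
  [2→4]: (285.8+168.3)/2 × 2 = 454.1
  [4→4.5]: (168.3+144.6)/2 × 0.5 = 78.225
  [4.5→5]: (144.6+124.0)/2 × 0.5 = 67.15
  [5→5.5]: (124.0+106.2)/2 × 0.5 = 57.55
  Sum = 1033.775 ng/mL·h
k_e = ln2 / t½ = 0.693147 / 2.22 = 0.3122 h^-1
Extrapolated tail: C_last / k_e = 106.2 / 0.3122 = 340.167
AUC_0→∞ = 1033.775 + 340.167 = 1373.942 ng/mL·h

AUC = 1370 ng/mL·h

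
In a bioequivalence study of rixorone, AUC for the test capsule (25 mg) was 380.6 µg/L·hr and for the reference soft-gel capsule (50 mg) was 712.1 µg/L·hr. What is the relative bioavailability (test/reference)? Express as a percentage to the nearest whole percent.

F_rel = 107%

F_rel = (AUC_test/D_test) / (AUC_ref/D_ref)
      = (380.6/25) / (712.1/50)
      = 15.224 / 14.242 = 1.0690 = 106.90%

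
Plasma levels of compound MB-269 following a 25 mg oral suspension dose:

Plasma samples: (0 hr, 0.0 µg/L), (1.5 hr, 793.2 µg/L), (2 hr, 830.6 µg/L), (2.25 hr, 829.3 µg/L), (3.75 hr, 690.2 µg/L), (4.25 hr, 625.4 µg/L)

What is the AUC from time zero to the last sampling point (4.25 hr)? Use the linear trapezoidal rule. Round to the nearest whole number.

AUC = 2677 µg/L·hr

Trapezoidal AUC_0→4.25:
  [0→1.5]: (0.0+793.2)/2 × 1.5 = 594.9
  [1.5→2]: (793.2+830.6)/2 × 0.5 = 405.95
  [2→2.25]: (830.6+829.3)/2 × 0.25 = 207.4875
  [2.25→3.75]: (829.3+690.2)/2 × 1.5 = 1139.625
  [3.75→4.25]: (690.2+625.4)/2 × 0.5 = 328.9
  Sum = 2676.8625 µg/L·hr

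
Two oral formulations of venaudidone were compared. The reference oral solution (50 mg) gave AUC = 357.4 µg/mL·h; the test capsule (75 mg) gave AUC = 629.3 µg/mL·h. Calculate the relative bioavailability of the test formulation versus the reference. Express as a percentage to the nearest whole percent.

F_rel = 117%

F_rel = (AUC_test/D_test) / (AUC_ref/D_ref)
      = (629.3/75) / (357.4/50)
      = 8.39067 / 7.148 = 1.1738 = 117.38%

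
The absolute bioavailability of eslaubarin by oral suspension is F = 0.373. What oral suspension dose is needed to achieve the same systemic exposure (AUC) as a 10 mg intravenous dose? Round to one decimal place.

D_oral = 26.8 mg

For equal systemic exposure: F × D_ev = D_iv
D_ev = D_iv / F = 10 / 0.373 = 26.8097 mg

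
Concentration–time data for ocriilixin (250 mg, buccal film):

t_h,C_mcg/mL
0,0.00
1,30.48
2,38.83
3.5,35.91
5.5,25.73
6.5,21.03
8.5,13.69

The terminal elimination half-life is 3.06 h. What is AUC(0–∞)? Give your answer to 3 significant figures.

Trapezoidal AUC_0→8.5:
  [0→1]: (0.00+30.48)/2 × 1 = 15.24
  [1→2]: (30.48+38.83)/2 × 1 = 34.655
  [2→3.5]: (38.83+35.91)/2 × 1.5 = 56.055
  [3.5→5.5]: (35.91+25.73)/2 × 2 = 61.64
  [5.5→6.5]: (25.73+21.03)/2 × 1 = 23.38
  [6.5→8.5]: (21.03+13.69)/2 × 2 = 34.72
  Sum = 225.69 mcg/mL·h
k_e = ln2 / t½ = 0.693147 / 3.06 = 0.2265 h^-1
Extrapolated tail: C_last / k_e = 13.69 / 0.2265 = 60.442
AUC_0→∞ = 225.69 + 60.442 = 286.132 mcg/mL·h

AUC = 286 mcg/mL·h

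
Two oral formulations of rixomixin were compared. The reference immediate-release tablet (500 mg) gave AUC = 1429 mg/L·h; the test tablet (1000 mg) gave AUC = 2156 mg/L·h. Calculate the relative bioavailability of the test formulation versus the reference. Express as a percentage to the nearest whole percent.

F_rel = 75%

F_rel = (AUC_test/D_test) / (AUC_ref/D_ref)
      = (2156/1000) / (1429/500)
      = 2.156 / 2.858 = 0.7544 = 75.44%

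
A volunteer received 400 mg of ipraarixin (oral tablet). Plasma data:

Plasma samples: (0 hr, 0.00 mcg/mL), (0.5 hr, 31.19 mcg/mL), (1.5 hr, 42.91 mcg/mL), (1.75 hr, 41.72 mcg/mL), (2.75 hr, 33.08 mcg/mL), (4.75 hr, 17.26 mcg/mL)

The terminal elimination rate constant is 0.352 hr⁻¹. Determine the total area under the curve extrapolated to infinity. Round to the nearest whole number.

AUC = 192 mcg/mL·hr

Trapezoidal AUC_0→4.75:
  [0→0.5]: (0.00+31.19)/2 × 0.5 = 7.7975
  [0.5→1.5]: (31.19+42.91)/2 × 1 = 37.05
  [1.5→1.75]: (42.91+41.72)/2 × 0.25 = 10.57875
  [1.75→2.75]: (41.72+33.08)/2 × 1 = 37.4
  [2.75→4.75]: (33.08+17.26)/2 × 2 = 50.34
  Sum = 143.16625 mcg/mL·hr
Extrapolated tail: C_last / k_e = 17.26 / 0.352 = 49.034
AUC_0→∞ = 143.16625 + 49.034 = 192.20025 mcg/mL·hr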